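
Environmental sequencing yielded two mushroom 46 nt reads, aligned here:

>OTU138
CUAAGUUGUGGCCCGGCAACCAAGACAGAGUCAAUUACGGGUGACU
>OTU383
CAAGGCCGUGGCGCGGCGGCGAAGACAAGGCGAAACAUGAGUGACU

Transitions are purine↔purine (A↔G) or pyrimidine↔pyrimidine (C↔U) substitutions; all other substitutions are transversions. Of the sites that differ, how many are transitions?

11

The sequences differ at positions 2 (U/A, transversion), 4 (A/G, transition), 6 (U/C, transition), 7 (U/C, transition), 13 (C/G, transversion), 18 (A/G, transition), 19 (A/G, transition), 21 (C/G, transversion), 28 (G/A, transition), 29 (A/G, transition), 31 (U/C, transition), 32 (C/G, transversion), 35 (U/A, transversion), 36 (U/C, transition), 38 (C/U, transition), 40 (G/A, transition).
Of the 16 differences, 11 transitions and 5 transversions, so the answer is 11.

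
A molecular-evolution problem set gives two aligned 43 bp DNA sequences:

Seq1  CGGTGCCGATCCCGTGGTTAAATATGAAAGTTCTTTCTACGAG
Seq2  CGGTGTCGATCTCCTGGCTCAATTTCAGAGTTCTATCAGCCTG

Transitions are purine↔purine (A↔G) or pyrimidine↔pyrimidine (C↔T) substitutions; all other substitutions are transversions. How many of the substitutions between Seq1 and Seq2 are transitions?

5

The sequences differ at positions 6 (C/T, transition), 12 (C/T, transition), 14 (G/C, transversion), 18 (T/C, transition), 20 (A/C, transversion), 24 (A/T, transversion), 26 (G/C, transversion), 28 (A/G, transition), 35 (T/A, transversion), 38 (T/A, transversion), 39 (A/G, transition), 41 (G/C, transversion), 42 (A/T, transversion).
Of the 13 differences, 5 transitions and 8 transversions, so the answer is 5.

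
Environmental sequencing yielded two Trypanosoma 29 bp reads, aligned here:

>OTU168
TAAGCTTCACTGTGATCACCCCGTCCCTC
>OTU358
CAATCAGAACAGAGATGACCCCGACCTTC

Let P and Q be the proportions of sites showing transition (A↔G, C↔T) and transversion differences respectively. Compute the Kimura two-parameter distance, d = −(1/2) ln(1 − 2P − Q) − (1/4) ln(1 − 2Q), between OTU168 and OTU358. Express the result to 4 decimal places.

0.4676

Mismatches occur at site 1 (T/C, transition), site 4 (G/T, transversion), site 6 (T/A, transversion), site 7 (T/G, transversion), site 8 (C/A, transversion), site 11 (T/A, transversion), site 13 (T/A, transversion), site 17 (C/G, transversion), site 24 (T/A, transversion), site 27 (C/T, transition).
Of the 10 differences, 2 transitions and 8 transversions over 29 sites: P = 2/29 = 0.068966, Q = 8/29 = 0.275862.
d = −0.5·ln(0.586206) − 0.25·ln(0.448276) = −0.5·(-0.534084) − 0.25·(-0.802346) = 0.4676.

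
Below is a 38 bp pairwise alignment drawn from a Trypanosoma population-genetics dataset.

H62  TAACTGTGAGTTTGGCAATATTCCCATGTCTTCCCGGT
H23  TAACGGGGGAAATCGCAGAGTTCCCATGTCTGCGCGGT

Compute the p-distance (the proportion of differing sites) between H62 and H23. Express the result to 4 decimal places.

0.3158

Mismatches occur at site 5 (T→G), site 7 (T→G), site 9 (A→G), site 10 (G→A), site 11 (T→A), site 12 (T→A), site 14 (G→C), site 18 (A→G), site 19 (T→A), site 20 (A→G), site 32 (T→G), site 34 (C→G).
There are 12 differences over 38 sites, so p = 12/38 = 0.3158.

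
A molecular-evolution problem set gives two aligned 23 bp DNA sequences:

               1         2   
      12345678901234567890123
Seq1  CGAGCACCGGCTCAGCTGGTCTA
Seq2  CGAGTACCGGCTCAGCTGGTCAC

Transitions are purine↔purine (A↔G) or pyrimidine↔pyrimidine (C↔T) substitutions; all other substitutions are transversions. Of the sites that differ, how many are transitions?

The sequences differ at positions 5 (C/T, transition), 22 (T/A, transversion), 23 (A/C, transversion).
Of the 3 differences, 1 transition and 2 transversions, so the answer is 1.

1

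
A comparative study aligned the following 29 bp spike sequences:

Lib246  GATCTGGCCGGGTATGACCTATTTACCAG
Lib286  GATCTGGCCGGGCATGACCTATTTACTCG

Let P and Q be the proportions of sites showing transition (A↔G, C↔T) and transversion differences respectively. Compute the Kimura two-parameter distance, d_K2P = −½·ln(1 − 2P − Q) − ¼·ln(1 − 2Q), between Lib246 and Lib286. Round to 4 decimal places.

The sequences differ at positions 13 (T/C, transition), 27 (C/T, transition), 28 (A/C, transversion).
Of the 3 differences, 2 transitions and 1 transversion over 29 sites: P = 2/29 = 0.068966, Q = 1/29 = 0.034483.
d = −0.5·ln(0.827585) − 0.25·ln(0.931034) = −0.5·(-0.189243) − 0.25·(-0.071459) = 0.1125.

0.1125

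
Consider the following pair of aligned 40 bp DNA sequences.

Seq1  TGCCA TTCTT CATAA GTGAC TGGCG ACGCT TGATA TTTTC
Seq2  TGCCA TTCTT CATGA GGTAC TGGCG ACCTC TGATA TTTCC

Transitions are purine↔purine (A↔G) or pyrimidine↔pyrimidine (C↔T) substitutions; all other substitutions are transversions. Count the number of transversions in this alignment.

Mismatches occur at site 14 (A↔G, transition), site 17 (T↔G, transversion), site 18 (G↔T, transversion), site 28 (G↔C, transversion), site 29 (C↔T, transition), site 30 (T↔C, transition), site 39 (T↔C, transition).
Of the 7 differences, 4 transitions and 3 transversions, so the answer is 3.

3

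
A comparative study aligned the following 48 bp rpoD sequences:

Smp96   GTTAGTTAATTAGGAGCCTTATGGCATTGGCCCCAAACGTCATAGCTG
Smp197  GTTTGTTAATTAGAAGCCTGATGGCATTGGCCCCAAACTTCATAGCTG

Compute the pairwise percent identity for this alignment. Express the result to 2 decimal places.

Mismatches occur at site 4 (A→T), site 14 (G→A), site 20 (T→G), site 39 (G→T).
44 of the 48 sites match, so the percent identity is 44/48 × 100 = 91.67%.

91.67%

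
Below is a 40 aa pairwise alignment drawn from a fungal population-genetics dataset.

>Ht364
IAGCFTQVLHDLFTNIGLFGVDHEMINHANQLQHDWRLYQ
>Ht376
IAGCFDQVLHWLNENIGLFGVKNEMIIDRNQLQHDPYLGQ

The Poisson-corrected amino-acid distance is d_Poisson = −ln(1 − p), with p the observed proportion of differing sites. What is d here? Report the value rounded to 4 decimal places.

0.3567

The sequences differ at positions 6 (T/D), 11 (D/W), 13 (F/N), 14 (T/E), 22 (D/K), 23 (H/N), 27 (N/I), 28 (H/D), 29 (A/R), 36 (W/P), 37 (R/Y), 39 (Y/G).
p = 12/40 = 0.300000.
d = −ln(1 − 0.300000) = −ln(0.700000) = 0.3567.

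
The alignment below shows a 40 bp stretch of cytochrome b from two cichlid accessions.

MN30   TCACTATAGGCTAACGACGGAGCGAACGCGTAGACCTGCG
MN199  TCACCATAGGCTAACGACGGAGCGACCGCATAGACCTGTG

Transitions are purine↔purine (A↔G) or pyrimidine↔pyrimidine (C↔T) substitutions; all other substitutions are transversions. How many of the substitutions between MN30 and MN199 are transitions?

3

Mismatches occur at site 5 (T/C, transition), site 26 (A/C, transversion), site 30 (G/A, transition), site 39 (C/T, transition).
Of the 4 differences, 3 transitions and 1 transversion, so the answer is 3.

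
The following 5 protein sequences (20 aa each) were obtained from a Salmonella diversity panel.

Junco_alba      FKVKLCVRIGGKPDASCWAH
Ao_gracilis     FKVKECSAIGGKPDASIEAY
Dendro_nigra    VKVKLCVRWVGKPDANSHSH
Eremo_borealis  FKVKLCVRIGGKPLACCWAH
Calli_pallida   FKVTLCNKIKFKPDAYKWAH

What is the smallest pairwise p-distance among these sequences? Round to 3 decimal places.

Pairwise Hamming distances:
  Junco_alba vs Ao_gracilis: 6
  Junco_alba vs Dendro_nigra: 7
  Junco_alba vs Eremo_borealis: 2
  Junco_alba vs Calli_pallida: 7
  Ao_gracilis vs Dendro_nigra: 11
  Ao_gracilis vs Eremo_borealis: 8
  Ao_gracilis vs Calli_pallida: 10
  Dendro_nigra vs Eremo_borealis: 8
  Dendro_nigra vs Calli_pallida: 11
  Eremo_borealis vs Calli_pallida: 8
The smallest is 2 mismatches, between Junco_alba and Eremo_borealis; p = 2/20 = 0.100.

0.100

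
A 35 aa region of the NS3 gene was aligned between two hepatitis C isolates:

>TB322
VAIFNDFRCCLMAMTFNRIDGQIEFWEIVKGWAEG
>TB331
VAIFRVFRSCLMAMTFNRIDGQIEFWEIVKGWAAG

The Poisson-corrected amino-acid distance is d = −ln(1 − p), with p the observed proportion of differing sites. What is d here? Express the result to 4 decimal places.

0.1214

Differing sites — 5:N/R; 6:D/V; 9:C/S; 34:E/A.
p = 4/35 = 0.114286.
d = −ln(1 − 0.114286) = −ln(0.885714) = 0.1214.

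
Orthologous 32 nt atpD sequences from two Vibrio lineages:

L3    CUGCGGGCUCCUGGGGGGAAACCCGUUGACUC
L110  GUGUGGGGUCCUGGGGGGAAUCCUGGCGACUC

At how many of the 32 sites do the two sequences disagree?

Mismatches occur at site 1 (C↔G), site 4 (C↔U), site 8 (C↔G), site 21 (A↔U), site 24 (C↔U), site 26 (U↔G), site 27 (U↔C).
That gives 7 mismatches out of 32 aligned sites, so the Hamming distance is 7.

7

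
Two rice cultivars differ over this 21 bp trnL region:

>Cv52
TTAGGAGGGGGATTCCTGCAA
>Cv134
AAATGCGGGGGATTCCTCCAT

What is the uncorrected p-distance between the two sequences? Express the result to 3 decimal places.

Mismatches occur at site 1 (T/A), site 2 (T/A), site 4 (G/T), site 6 (A/C), site 18 (G/C), site 21 (A/T).
There are 6 differences over 21 sites, so p = 6/21 = 0.286.

0.286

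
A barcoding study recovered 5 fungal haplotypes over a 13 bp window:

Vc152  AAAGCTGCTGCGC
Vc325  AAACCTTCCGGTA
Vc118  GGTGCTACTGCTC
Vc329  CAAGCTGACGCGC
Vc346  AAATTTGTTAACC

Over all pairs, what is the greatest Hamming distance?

10

Pairwise Hamming distances:
  Vc152 vs Vc325: 6
  Vc152 vs Vc118: 5
  Vc152 vs Vc329: 3
  Vc152 vs Vc346: 6
  Vc325 vs Vc118: 8
  Vc325 vs Vc329: 7
  Vc325 vs Vc346: 9
  Vc118 vs Vc329: 7
  Vc118 vs Vc346: 10
  Vc329 vs Vc346: 8
The largest is 10, between Vc118 and Vc346.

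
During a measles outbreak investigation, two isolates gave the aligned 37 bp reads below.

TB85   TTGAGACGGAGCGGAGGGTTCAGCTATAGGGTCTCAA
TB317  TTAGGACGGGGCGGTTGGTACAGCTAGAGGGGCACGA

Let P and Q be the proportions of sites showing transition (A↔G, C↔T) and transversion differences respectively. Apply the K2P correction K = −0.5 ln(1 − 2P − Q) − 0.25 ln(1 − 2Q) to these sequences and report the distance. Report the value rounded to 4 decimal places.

0.3357

Differing sites — 3:G/A (Ti); 4:A/G (Ti); 10:A/G (Ti); 15:A/T (Tv); 16:G/T (Tv); 20:T/A (Tv); 27:T/G (Tv); 32:T/G (Tv); 34:T/A (Tv); 36:A/G (Ti).
Of the 10 differences, 4 transitions and 6 transversions over 37 sites: P = 4/37 = 0.108108, Q = 6/37 = 0.162162.
d = −0.5·ln(0.621622) − 0.25·ln(0.675676) = −0.5·(-0.475423) − 0.25·(-0.392042) = 0.3357.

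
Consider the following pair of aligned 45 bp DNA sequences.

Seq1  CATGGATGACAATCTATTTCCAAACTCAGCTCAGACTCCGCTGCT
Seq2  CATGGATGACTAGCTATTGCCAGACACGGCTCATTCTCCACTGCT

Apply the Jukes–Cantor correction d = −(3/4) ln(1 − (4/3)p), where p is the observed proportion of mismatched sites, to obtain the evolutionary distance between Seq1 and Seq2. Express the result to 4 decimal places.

0.2326

Mismatches occur at site 11 (A→T), site 13 (T→G), site 19 (T→G), site 23 (A→G), site 26 (T→A), site 28 (A→G), site 34 (G→T), site 35 (A→T), site 40 (G→A).
p = 9/45 = 0.200000.
d = −0.75 · ln(1 − (4/3)·0.200000) = −0.75 · ln(0.733333) = −0.75 · (-0.310155) = 0.2326.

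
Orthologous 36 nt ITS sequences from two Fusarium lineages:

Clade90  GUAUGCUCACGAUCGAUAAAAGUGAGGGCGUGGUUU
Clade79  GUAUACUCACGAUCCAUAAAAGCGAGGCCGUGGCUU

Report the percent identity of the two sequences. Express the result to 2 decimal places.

86.11%

Mismatches occur at site 5 (G↔A), site 15 (G↔C), site 23 (U↔C), site 28 (G↔C), site 34 (U↔C).
31 of the 36 sites match, so the percent identity is 31/36 × 100 = 86.11%.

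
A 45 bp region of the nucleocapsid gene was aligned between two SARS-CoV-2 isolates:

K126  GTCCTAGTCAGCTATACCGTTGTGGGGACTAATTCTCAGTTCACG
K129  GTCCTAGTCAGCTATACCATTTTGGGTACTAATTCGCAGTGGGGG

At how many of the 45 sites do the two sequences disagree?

8

Differing sites — 19:G/A; 22:G/T; 27:G/T; 36:T/G; 41:T/G; 42:C/G; 43:A/G; 44:C/G.
That gives 8 mismatches out of 45 aligned sites, so the Hamming distance is 8.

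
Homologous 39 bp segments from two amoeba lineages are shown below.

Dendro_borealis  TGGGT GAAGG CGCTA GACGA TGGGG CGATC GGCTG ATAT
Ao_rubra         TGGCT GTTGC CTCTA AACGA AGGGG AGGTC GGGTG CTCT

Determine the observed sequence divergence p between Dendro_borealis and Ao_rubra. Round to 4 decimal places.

0.3077

Differing sites — 4:G/C; 7:A/T; 8:A/T; 10:G/C; 12:G/T; 16:G/A; 21:T/A; 26:C/A; 28:A/G; 33:C/G; 36:A/C; 38:A/C.
There are 12 differences over 39 sites, so p = 12/39 = 0.3077.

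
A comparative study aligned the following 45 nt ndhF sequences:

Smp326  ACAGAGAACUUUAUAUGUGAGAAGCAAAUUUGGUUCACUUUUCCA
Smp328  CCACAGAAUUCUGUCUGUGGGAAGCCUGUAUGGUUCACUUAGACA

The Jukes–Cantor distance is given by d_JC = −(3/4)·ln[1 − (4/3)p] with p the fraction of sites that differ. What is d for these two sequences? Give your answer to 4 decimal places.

Differing sites — 1:A/C; 4:G/C; 9:C/U; 11:U/C; 13:A/G; 15:A/C; 20:A/G; 26:A/C; 27:A/U; 28:A/G; 30:U/A; 41:U/A; 42:U/G; 43:C/A.
p = 14/45 = 0.311111.
d = −0.75 · ln(1 − (4/3)·0.311111) = −0.75 · ln(0.585185) = −0.75 · (-0.535827) = 0.4019.

0.4019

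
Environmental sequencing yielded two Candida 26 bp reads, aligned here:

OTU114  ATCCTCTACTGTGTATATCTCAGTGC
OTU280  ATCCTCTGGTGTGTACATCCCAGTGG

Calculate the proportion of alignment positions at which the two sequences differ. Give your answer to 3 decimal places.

Differing sites — 8:A/G; 9:C/G; 16:T/C; 20:T/C; 26:C/G.
There are 5 differences over 26 sites, so p = 5/26 = 0.192.

0.192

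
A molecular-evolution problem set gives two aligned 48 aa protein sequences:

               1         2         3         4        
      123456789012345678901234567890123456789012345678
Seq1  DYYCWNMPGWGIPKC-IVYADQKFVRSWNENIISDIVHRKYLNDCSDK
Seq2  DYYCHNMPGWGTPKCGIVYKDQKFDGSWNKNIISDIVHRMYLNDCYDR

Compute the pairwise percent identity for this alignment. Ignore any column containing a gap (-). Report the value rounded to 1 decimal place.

80.9%

Excluding the 1 gap column leaves 47 comparable sites.
Differing sites — 5:W/H; 12:I/T; 20:A/K; 25:V/D; 26:R/G; 30:E/K; 40:K/M; 46:S/Y; 48:K/R.
38 of the 47 comparable sites match, so the percent identity is 38/47 × 100 = 80.9%.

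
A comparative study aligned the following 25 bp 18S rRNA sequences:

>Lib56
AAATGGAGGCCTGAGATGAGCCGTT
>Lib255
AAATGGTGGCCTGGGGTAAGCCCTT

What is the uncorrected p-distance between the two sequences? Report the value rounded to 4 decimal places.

Mismatches occur at site 7 (A→T), site 14 (A→G), site 16 (A→G), site 18 (G→A), site 23 (G→C).
There are 5 differences over 25 sites, so p = 5/25 = 0.2000.

0.2000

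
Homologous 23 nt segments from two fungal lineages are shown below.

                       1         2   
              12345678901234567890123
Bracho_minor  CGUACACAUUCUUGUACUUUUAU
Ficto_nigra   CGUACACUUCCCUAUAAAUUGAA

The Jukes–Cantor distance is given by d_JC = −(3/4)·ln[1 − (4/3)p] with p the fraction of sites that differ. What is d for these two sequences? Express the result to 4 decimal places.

0.4674

Differing sites — 8:A/U; 10:U/C; 12:U/C; 14:G/A; 17:C/A; 18:U/A; 21:U/G; 23:U/A.
p = 8/23 = 0.347826.
d = −0.75 · ln(1 − (4/3)·0.347826) = −0.75 · ln(0.536232) = −0.75 · (-0.623188) = 0.4674.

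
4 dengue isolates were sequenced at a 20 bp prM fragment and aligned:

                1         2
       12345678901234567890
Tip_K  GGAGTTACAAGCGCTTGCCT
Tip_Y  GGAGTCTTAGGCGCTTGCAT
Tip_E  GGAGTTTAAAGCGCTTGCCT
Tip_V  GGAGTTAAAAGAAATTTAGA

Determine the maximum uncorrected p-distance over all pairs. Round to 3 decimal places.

Pairwise Hamming distances:
  Tip_K vs Tip_Y: 5
  Tip_K vs Tip_E: 2
  Tip_K vs Tip_V: 8
  Tip_Y vs Tip_E: 4
  Tip_Y vs Tip_V: 11
  Tip_E vs Tip_V: 8
The largest is 11 mismatches, between Tip_Y and Tip_V; p = 11/20 = 0.550.

0.550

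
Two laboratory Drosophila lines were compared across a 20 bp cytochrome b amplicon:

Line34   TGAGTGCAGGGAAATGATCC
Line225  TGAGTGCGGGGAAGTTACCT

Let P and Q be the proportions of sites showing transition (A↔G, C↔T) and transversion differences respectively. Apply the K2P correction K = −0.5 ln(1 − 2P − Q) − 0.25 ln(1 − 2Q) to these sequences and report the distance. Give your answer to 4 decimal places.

Differing sites — 8:A/G (Ti); 14:A/G (Ti); 16:G/T (Tv); 18:T/C (Ti); 20:C/T (Ti).
Of the 5 differences, 4 transitions and 1 transversion over 20 sites: P = 4/20 = 0.200000, Q = 1/20 = 0.050000.
d = −0.5·ln(0.550000) − 0.25·ln(0.900000) = −0.5·(-0.597837) − 0.25·(-0.105361) = 0.3253.

0.3253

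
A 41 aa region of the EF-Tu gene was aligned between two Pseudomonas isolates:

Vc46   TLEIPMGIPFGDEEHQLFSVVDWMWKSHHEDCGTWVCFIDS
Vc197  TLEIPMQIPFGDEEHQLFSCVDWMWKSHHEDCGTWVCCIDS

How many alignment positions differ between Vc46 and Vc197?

The sequences differ at positions 7 (G/Q), 20 (V/C), 38 (F/C).
That gives 3 mismatches out of 41 aligned sites, so the Hamming distance is 3.

3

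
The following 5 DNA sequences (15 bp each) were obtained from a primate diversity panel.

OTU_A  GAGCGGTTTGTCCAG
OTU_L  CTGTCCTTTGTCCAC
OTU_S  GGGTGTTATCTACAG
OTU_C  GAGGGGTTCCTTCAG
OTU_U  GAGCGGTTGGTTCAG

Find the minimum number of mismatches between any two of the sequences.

2

Pairwise Hamming distances:
  OTU_A vs OTU_L: 6
  OTU_A vs OTU_S: 6
  OTU_A vs OTU_C: 4
  OTU_A vs OTU_U: 2
  OTU_L vs OTU_S: 8
  OTU_L vs OTU_C: 9
  OTU_L vs OTU_U: 8
  OTU_S vs OTU_C: 6
  OTU_S vs OTU_U: 7
  OTU_C vs OTU_U: 3
The smallest is 2, between OTU_A and OTU_U.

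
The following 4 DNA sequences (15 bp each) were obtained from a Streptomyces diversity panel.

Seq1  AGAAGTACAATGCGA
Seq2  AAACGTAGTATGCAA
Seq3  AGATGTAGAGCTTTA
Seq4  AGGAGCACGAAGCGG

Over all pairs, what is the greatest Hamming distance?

11

Pairwise Hamming distances:
  Seq1 vs Seq2: 5
  Seq1 vs Seq3: 7
  Seq1 vs Seq4: 5
  Seq2 vs Seq3: 8
  Seq2 vs Seq4: 9
  Seq3 vs Seq4: 11
The largest is 11, between Seq3 and Seq4.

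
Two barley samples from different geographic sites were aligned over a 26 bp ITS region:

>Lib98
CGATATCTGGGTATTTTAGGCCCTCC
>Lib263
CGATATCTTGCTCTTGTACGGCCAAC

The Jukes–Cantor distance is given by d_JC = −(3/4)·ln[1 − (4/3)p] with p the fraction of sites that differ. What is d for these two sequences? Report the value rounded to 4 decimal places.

Differing sites — 9:G/T; 11:G/C; 13:A/C; 16:T/G; 19:G/C; 21:C/G; 24:T/A; 25:C/A.
p = 8/26 = 0.307692.
d = −0.75 · ln(1 − (4/3)·0.307692) = −0.75 · ln(0.589744) = −0.75 · (-0.528067) = 0.3961.

0.3961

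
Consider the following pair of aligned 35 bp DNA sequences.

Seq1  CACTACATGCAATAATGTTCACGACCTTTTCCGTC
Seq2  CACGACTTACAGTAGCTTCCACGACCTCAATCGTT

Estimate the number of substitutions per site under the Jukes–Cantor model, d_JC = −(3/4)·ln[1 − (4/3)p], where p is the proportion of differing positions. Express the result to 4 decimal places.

The sequences differ at positions 4 (T/G), 7 (A/T), 9 (G/A), 12 (A/G), 15 (A/G), 16 (T/C), 17 (G/T), 19 (T/C), 28 (T/C), 29 (T/A), 30 (T/A), 31 (C/T), 35 (C/T).
p = 13/35 = 0.371429.
d = −0.75 · ln(1 − (4/3)·0.371429) = −0.75 · ln(0.504761) = −0.75 · (-0.683670) = 0.5128.

0.5128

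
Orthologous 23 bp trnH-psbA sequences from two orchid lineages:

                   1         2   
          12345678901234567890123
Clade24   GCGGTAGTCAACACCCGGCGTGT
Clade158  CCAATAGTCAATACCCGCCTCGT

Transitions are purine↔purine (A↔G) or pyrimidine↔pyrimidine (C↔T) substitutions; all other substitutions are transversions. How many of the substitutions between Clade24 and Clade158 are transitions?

The sequences differ at positions 1 (G/C, transversion), 3 (G/A, transition), 4 (G/A, transition), 12 (C/T, transition), 18 (G/C, transversion), 20 (G/T, transversion), 21 (T/C, transition).
Of the 7 differences, 4 transitions and 3 transversions, so the answer is 4.

4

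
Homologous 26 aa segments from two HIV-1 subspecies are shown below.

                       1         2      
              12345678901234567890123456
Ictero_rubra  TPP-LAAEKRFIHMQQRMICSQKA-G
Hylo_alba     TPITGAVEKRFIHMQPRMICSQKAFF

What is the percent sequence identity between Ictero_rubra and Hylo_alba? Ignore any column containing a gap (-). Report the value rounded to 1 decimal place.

79.2%

Excluding the 2 gap columns leaves 24 comparable sites.
Mismatches occur at site 3 (P→I), site 5 (L→G), site 7 (A→V), site 16 (Q→P), site 26 (G→F).
19 of the 24 comparable sites match, so the percent identity is 19/24 × 100 = 79.2%.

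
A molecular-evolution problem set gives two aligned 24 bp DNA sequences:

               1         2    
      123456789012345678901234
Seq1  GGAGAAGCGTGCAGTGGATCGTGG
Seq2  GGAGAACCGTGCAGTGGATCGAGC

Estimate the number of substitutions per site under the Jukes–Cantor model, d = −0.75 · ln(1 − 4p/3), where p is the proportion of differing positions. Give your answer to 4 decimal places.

Mismatches occur at site 7 (G↔C), site 22 (T↔A), site 24 (G↔C).
p = 3/24 = 0.125000.
d = −0.75 · ln(1 − (4/3)·0.125000) = −0.75 · ln(0.833333) = −0.75 · (-0.182322) = 0.1367.

0.1367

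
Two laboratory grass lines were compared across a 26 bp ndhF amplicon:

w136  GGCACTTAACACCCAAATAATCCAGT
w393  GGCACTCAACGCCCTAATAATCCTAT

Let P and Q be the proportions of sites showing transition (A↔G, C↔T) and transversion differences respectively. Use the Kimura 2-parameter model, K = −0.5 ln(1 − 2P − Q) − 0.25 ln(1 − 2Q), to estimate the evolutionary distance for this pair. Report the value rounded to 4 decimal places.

0.2256

The sequences differ at positions 7 (T/C, transition), 11 (A/G, transition), 15 (A/T, transversion), 24 (A/T, transversion), 25 (G/A, transition).
Of the 5 differences, 3 transitions and 2 transversions over 26 sites: P = 3/26 = 0.115385, Q = 2/26 = 0.076923.
d = −0.5·ln(0.692307) − 0.25·ln(0.846154) = −0.5·(-0.367726) − 0.25·(-0.167054) = 0.2256.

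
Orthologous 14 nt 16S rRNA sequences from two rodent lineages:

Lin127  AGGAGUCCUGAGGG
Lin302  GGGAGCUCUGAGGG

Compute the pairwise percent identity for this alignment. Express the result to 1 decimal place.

Mismatches occur at site 1 (A↔G), site 6 (U↔C), site 7 (C↔U).
11 of the 14 sites match, so the percent identity is 11/14 × 100 = 78.6%.

78.6%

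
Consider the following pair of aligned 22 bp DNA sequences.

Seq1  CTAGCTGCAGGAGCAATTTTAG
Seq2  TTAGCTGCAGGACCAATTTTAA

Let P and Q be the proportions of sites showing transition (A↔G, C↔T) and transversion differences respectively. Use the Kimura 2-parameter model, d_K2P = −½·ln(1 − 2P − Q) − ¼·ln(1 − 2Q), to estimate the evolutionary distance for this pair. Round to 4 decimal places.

0.1527

Mismatches occur at site 1 (C→T, transition), site 13 (G→C, transversion), site 22 (G→A, transition).
Of the 3 differences, 2 transitions and 1 transversion over 22 sites: P = 2/22 = 0.090909, Q = 1/22 = 0.045455.
d = −0.5·ln(0.772727) − 0.25·ln(0.909090) = −0.5·(-0.257829) − 0.25·(-0.095311) = 0.1527.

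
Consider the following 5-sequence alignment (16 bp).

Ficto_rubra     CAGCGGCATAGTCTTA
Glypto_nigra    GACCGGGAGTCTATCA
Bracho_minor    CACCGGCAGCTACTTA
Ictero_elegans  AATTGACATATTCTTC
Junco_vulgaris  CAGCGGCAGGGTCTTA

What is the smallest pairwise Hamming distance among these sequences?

Pairwise Hamming distances:
  Ficto_rubra vs Glypto_nigra: 8
  Ficto_rubra vs Bracho_minor: 5
  Ficto_rubra vs Ictero_elegans: 6
  Ficto_rubra vs Junco_vulgaris: 2
  Glypto_nigra vs Bracho_minor: 7
  Glypto_nigra vs Ictero_elegans: 11
  Glypto_nigra vs Junco_vulgaris: 7
  Bracho_minor vs Ictero_elegans: 8
  Bracho_minor vs Junco_vulgaris: 4
  Ictero_elegans vs Junco_vulgaris: 8
The smallest is 2, between Ficto_rubra and Junco_vulgaris.

2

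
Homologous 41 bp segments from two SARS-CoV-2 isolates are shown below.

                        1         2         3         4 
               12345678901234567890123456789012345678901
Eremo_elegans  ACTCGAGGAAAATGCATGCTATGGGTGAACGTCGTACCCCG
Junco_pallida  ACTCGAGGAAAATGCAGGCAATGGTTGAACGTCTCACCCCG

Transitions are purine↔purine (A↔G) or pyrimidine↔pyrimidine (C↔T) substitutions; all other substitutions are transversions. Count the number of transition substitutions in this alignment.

1

Mismatches occur at site 17 (T↔G, transversion), site 20 (T↔A, transversion), site 25 (G↔T, transversion), site 34 (G↔T, transversion), site 35 (T↔C, transition).
Of the 5 differences, 1 transition and 4 transversions, so the answer is 1.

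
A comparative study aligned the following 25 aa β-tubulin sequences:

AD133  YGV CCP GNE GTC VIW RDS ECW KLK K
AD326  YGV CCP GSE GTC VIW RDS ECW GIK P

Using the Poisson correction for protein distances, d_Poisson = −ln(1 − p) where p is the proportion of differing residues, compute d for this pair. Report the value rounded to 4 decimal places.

Mismatches occur at site 8 (N→S), site 22 (K→G), site 23 (L→I), site 25 (K→P).
p = 4/25 = 0.160000.
d = −ln(1 − 0.160000) = −ln(0.840000) = 0.1744.

0.1744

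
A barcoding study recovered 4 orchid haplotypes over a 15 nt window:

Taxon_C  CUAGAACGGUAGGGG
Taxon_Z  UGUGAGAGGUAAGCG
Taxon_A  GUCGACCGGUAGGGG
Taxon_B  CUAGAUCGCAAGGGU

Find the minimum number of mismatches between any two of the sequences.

Pairwise Hamming distances:
  Taxon_C vs Taxon_Z: 7
  Taxon_C vs Taxon_A: 3
  Taxon_C vs Taxon_B: 4
  Taxon_Z vs Taxon_A: 7
  Taxon_Z vs Taxon_B: 10
  Taxon_A vs Taxon_B: 6
The smallest is 3, between Taxon_C and Taxon_A.

3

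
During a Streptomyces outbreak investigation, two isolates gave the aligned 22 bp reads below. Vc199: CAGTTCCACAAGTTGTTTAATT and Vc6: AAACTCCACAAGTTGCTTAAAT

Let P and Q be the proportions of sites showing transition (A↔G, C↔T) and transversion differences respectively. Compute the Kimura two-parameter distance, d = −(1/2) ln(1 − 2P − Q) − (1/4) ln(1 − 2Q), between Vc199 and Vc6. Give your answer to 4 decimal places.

0.2762

Mismatches occur at site 1 (C/A, transversion), site 3 (G/A, transition), site 4 (T/C, transition), site 16 (T/C, transition), site 21 (T/A, transversion).
Of the 5 differences, 3 transitions and 2 transversions over 22 sites: P = 3/22 = 0.136364, Q = 2/22 = 0.090909.
d = −0.5·ln(0.636363) − 0.25·ln(0.818182) = −0.5·(-0.451986) − 0.25·(-0.200670) = 0.2762.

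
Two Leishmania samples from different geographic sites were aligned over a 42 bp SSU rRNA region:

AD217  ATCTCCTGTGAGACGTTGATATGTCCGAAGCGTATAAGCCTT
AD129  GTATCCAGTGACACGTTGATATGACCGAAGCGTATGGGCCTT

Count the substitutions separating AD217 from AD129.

Mismatches occur at site 1 (A/G), site 3 (C/A), site 7 (T/A), site 12 (G/C), site 24 (T/A), site 36 (A/G), site 37 (A/G).
That gives 7 mismatches out of 42 aligned sites, so the Hamming distance is 7.

7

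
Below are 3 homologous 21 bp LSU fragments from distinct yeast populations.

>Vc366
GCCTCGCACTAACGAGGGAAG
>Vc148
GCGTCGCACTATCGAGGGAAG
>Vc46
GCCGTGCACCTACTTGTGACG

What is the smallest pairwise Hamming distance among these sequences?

2

Pairwise Hamming distances:
  Vc366 vs Vc148: 2
  Vc366 vs Vc46: 8
  Vc148 vs Vc46: 10
The smallest is 2, between Vc366 and Vc148.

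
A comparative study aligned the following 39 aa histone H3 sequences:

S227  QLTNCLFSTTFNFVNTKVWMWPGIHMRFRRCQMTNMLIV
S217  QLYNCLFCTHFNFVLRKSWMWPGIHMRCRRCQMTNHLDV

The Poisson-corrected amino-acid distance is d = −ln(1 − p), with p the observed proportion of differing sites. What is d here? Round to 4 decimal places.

The sequences differ at positions 3 (T/Y), 8 (S/C), 10 (T/H), 15 (N/L), 16 (T/R), 18 (V/S), 28 (F/C), 36 (M/H), 38 (I/D).
p = 9/39 = 0.230769.
d = −ln(1 − 0.230769) = −ln(0.769231) = 0.2624.

0.2624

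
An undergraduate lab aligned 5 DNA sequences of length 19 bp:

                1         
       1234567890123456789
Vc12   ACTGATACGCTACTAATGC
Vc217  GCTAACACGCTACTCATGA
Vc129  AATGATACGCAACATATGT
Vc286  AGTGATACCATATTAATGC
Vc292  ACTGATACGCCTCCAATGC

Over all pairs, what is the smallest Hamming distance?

3

Pairwise Hamming distances:
  Vc12 vs Vc217: 5
  Vc12 vs Vc129: 5
  Vc12 vs Vc286: 4
  Vc12 vs Vc292: 3
  Vc217 vs Vc129: 8
  Vc217 vs Vc286: 9
  Vc217 vs Vc292: 8
  Vc129 vs Vc286: 8
  Vc129 vs Vc292: 6
  Vc286 vs Vc292: 7
The smallest is 3, between Vc12 and Vc292.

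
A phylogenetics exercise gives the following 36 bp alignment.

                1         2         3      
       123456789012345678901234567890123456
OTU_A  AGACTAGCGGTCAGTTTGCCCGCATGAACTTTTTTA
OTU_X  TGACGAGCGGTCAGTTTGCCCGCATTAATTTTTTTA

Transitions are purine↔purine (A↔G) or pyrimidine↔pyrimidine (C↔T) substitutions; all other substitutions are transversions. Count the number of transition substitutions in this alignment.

Differing sites — 1:A/T (Tv); 5:T/G (Tv); 26:G/T (Tv); 29:C/T (Ti).
Of the 4 differences, 1 transition and 3 transversions, so the answer is 1.

1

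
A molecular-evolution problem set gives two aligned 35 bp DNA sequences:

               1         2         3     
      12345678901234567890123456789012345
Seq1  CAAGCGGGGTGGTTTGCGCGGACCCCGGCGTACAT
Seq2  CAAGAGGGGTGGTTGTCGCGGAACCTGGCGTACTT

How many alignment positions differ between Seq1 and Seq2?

6

Mismatches occur at site 5 (C↔A), site 15 (T↔G), site 16 (G↔T), site 23 (C↔A), site 26 (C↔T), site 34 (A↔T).
That gives 6 mismatches out of 35 aligned sites, so the Hamming distance is 6.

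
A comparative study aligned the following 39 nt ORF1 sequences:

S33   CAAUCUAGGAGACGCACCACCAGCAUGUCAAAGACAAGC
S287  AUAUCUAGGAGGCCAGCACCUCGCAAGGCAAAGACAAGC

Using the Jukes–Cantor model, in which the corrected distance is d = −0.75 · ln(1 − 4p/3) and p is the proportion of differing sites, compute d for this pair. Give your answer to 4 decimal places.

0.3961

Differing sites — 1:C/A; 2:A/U; 12:A/G; 14:G/C; 15:C/A; 16:A/G; 18:C/A; 19:A/C; 21:C/U; 22:A/C; 26:U/A; 28:U/G.
p = 12/39 = 0.307692.
d = −0.75 · ln(1 − (4/3)·0.307692) = −0.75 · ln(0.589744) = −0.75 · (-0.528067) = 0.3961.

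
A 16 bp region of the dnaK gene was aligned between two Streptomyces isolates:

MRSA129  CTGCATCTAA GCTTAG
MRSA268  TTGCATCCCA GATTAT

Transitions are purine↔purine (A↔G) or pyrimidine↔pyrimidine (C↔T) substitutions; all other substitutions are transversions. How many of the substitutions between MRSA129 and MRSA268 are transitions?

2

The sequences differ at positions 1 (C/T, transition), 8 (T/C, transition), 9 (A/C, transversion), 12 (C/A, transversion), 16 (G/T, transversion).
Of the 5 differences, 2 transitions and 3 transversions, so the answer is 2.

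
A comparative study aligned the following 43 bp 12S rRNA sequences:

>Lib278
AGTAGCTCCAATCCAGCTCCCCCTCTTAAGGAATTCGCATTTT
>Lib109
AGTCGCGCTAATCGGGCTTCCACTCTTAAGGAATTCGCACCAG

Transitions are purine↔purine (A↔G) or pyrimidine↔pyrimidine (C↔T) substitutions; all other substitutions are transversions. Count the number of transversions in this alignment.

6

The sequences differ at positions 4 (A/C, transversion), 7 (T/G, transversion), 9 (C/T, transition), 14 (C/G, transversion), 15 (A/G, transition), 19 (C/T, transition), 22 (C/A, transversion), 40 (T/C, transition), 41 (T/C, transition), 42 (T/A, transversion), 43 (T/G, transversion).
Of the 11 differences, 5 transitions and 6 transversions, so the answer is 6.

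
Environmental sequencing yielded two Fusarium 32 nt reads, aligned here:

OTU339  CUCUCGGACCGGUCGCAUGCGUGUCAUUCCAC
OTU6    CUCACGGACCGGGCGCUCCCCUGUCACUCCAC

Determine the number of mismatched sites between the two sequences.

7

The sequences differ at positions 4 (U/A), 13 (U/G), 17 (A/U), 18 (U/C), 19 (G/C), 21 (G/C), 27 (U/C).
That gives 7 mismatches out of 32 aligned sites, so the Hamming distance is 7.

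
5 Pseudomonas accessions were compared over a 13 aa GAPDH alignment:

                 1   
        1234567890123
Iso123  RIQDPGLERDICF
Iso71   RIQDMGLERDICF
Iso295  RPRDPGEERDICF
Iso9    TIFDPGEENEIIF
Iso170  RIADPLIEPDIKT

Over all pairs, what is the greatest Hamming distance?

Pairwise Hamming distances:
  Iso123 vs Iso71: 1
  Iso123 vs Iso295: 3
  Iso123 vs Iso9: 6
  Iso123 vs Iso170: 6
  Iso71 vs Iso295: 4
  Iso71 vs Iso9: 7
  Iso71 vs Iso170: 7
  Iso295 vs Iso9: 6
  Iso295 vs Iso170: 7
  Iso9 vs Iso170: 8
The largest is 8, between Iso9 and Iso170.

8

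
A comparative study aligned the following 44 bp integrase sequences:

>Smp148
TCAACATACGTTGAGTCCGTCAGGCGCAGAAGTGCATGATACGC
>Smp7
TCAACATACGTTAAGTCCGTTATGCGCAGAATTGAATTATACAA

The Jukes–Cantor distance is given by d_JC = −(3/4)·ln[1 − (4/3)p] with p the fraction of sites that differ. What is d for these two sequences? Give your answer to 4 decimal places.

Mismatches occur at site 13 (G↔A), site 21 (C↔T), site 23 (G↔T), site 32 (G↔T), site 35 (C↔A), site 38 (G↔T), site 43 (G↔A), site 44 (C↔A).
p = 8/44 = 0.181818.
d = −0.75 · ln(1 − (4/3)·0.181818) = −0.75 · ln(0.757576) = −0.75 · (-0.277631) = 0.2082.

0.2082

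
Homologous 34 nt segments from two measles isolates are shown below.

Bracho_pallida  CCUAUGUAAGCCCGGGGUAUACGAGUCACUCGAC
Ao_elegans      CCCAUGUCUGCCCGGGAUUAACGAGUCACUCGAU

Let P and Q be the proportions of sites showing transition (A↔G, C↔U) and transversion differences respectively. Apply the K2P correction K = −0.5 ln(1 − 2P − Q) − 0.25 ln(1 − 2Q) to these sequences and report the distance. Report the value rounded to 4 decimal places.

Mismatches occur at site 3 (U/C, transition), site 8 (A/C, transversion), site 9 (A/U, transversion), site 17 (G/A, transition), site 19 (A/U, transversion), site 20 (U/A, transversion), site 34 (C/U, transition).
Of the 7 differences, 3 transitions and 4 transversions over 34 sites: P = 3/34 = 0.088235, Q = 4/34 = 0.117647.
d = −0.5·ln(0.705883) − 0.25·ln(0.764706) = −0.5·(-0.348306) − 0.25·(-0.268264) = 0.2412.

0.2412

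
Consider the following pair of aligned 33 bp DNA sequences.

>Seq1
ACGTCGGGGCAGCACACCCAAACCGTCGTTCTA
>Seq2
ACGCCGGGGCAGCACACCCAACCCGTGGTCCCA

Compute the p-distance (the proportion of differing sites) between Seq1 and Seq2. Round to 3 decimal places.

0.152

Differing sites — 4:T/C; 22:A/C; 27:C/G; 30:T/C; 32:T/C.
There are 5 differences over 33 sites, so p = 5/33 = 0.152.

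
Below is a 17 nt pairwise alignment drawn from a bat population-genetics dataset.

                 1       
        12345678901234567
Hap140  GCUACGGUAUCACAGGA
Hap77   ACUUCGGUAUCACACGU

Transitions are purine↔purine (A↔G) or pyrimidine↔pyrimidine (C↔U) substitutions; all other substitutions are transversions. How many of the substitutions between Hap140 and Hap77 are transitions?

1

Mismatches occur at site 1 (G/A, transition), site 4 (A/U, transversion), site 15 (G/C, transversion), site 17 (A/U, transversion).
Of the 4 differences, 1 transition and 3 transversions, so the answer is 1.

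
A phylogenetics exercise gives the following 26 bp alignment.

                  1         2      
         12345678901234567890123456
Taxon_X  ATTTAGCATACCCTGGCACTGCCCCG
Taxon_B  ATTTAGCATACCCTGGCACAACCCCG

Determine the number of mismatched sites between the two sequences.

The sequences differ at positions 20 (T/A), 21 (G/A).
That gives 2 mismatches out of 26 aligned sites, so the Hamming distance is 2.

2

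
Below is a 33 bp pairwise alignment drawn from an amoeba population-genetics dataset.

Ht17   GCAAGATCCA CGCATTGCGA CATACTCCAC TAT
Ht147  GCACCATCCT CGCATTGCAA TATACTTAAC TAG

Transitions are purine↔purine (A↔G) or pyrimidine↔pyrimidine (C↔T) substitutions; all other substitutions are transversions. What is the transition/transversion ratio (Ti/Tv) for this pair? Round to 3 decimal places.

Mismatches occur at site 4 (A→C, transversion), site 5 (G→C, transversion), site 10 (A→T, transversion), site 19 (G→A, transition), site 21 (C→T, transition), site 27 (C→T, transition), site 28 (C→A, transversion), site 33 (T→G, transversion).
Of the 8 differences, 3 transitions and 5 transversions, so Ti/Tv = 3/5 = 0.600.

0.600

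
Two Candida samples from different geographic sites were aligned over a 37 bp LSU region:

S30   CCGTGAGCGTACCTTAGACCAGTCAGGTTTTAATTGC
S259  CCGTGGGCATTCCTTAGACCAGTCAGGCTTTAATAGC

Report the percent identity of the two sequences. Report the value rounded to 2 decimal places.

86.49%

Differing sites — 6:A/G; 9:G/A; 11:A/T; 28:T/C; 35:T/A.
32 of the 37 sites match, so the percent identity is 32/37 × 100 = 86.49%.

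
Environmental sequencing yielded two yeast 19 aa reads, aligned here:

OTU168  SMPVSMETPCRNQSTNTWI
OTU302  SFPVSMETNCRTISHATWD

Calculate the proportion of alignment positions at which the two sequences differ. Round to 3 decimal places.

The sequences differ at positions 2 (M/F), 9 (P/N), 12 (N/T), 13 (Q/I), 15 (T/H), 16 (N/A), 19 (I/D).
There are 7 differences over 19 sites, so p = 7/19 = 0.368.

0.368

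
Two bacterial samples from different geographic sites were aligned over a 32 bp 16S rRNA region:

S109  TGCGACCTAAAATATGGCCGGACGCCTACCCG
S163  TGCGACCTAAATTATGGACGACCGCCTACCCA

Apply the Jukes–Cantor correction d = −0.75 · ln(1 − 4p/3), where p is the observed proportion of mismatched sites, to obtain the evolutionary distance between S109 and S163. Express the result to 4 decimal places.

Mismatches occur at site 12 (A/T), site 18 (C/A), site 21 (G/A), site 22 (A/C), site 32 (G/A).
p = 5/32 = 0.156250.
d = −0.75 · ln(1 − (4/3)·0.156250) = −0.75 · ln(0.791667) = −0.75 · (-0.233614) = 0.1752.

0.1752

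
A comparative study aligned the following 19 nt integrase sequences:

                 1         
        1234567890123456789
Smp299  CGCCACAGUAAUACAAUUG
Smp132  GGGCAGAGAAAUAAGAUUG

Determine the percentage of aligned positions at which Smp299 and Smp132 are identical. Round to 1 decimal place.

Mismatches occur at site 1 (C/G), site 3 (C/G), site 6 (C/G), site 9 (U/A), site 14 (C/A), site 15 (A/G).
13 of the 19 sites match, so the percent identity is 13/19 × 100 = 68.4%.

68.4%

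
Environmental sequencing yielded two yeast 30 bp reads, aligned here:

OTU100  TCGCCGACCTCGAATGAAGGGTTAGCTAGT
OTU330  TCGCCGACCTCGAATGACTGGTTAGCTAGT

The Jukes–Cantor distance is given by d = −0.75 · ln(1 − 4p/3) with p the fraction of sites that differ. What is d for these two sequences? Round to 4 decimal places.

Mismatches occur at site 18 (A↔C), site 19 (G↔T).
p = 2/30 = 0.066667.
d = −0.75 · ln(1 − (4/3)·0.066667) = −0.75 · ln(0.911111) = −0.75 · (-0.093091) = 0.0698.

0.0698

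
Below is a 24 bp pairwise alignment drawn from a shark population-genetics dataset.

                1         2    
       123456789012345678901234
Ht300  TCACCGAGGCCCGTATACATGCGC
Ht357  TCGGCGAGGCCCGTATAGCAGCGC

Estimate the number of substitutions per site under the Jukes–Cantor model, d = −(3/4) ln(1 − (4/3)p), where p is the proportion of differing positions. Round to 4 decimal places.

The sequences differ at positions 3 (A/G), 4 (C/G), 18 (C/G), 19 (A/C), 20 (T/A).
p = 5/24 = 0.208333.
d = −0.75 · ln(1 − (4/3)·0.208333) = −0.75 · ln(0.722223) = −0.75 · (-0.325421) = 0.2441.

0.2441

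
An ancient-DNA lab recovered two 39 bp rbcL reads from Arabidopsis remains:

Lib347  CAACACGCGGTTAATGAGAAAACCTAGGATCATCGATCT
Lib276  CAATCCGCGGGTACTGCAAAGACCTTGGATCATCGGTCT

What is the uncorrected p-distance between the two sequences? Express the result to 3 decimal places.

The sequences differ at positions 4 (C/T), 5 (A/C), 11 (T/G), 14 (A/C), 17 (A/C), 18 (G/A), 21 (A/G), 26 (A/T), 36 (A/G).
There are 9 differences over 39 sites, so p = 9/39 = 0.231.

0.231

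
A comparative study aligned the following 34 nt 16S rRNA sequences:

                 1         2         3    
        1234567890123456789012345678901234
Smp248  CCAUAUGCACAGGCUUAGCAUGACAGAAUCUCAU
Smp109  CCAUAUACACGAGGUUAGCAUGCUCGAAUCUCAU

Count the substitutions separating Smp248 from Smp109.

The sequences differ at positions 7 (G/A), 11 (A/G), 12 (G/A), 14 (C/G), 23 (A/C), 24 (C/U), 25 (A/C).
That gives 7 mismatches out of 34 aligned sites, so the Hamming distance is 7.

7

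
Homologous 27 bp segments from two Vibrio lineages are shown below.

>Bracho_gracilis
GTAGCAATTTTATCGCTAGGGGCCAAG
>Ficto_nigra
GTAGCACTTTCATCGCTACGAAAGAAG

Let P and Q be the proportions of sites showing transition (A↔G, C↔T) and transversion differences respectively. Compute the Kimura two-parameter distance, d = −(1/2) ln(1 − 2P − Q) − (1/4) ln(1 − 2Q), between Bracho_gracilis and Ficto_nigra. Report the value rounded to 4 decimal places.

0.3192

Differing sites — 7:A/C (Tv); 11:T/C (Ti); 19:G/C (Tv); 21:G/A (Ti); 22:G/A (Ti); 23:C/A (Tv); 24:C/G (Tv).
Of the 7 differences, 3 transitions and 4 transversions over 27 sites: P = 3/27 = 0.111111, Q = 4/27 = 0.148148.
d = −0.5·ln(0.629630) − 0.25·ln(0.703704) = −0.5·(-0.462623) − 0.25·(-0.351397) = 0.3192.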